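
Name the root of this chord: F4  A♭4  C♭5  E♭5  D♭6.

The distinct letter names are F, Ab, Cb, Eb, Db. Arranged as a stack of thirds they read Db–F–Ab–Cb–Eb, so Db is the root (a Db dominant ninth chord).

Db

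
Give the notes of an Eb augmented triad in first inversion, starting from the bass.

Eb augmented is Eb–G–B. First inversion puts the third (G) in the bass, with the remaining tones above: G, B, Eb.

G, B, Eb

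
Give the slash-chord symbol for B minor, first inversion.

First inversion of B minor has the third (D) in the bass. As a slash chord: Bm/D.

Bm/D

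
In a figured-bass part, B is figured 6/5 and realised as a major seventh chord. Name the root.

The figures 6/5 mean the third of the chord is in the bass. If B is the third of a major seventh chord, the root is G (chord tones G–B–D–F#).

G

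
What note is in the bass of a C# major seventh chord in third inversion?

B#

The seventh of C# major seventh (C#–E#–G#–B#) is B#; that is the bass in third inversion.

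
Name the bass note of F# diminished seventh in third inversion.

The seventh of F# diminished seventh (F#–A–C–Eb) is Eb; that is the bass in third inversion.

Eb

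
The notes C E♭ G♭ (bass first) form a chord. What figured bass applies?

The notes C, Eb, Gb stack in thirds as C–Eb–Gb — a C diminished triad. The bass C is the root, so this is root position: figured 5/3.

5/3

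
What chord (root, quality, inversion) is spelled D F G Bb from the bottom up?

Reducing to letter names: D, F, G, Bb. These stack in thirds as G–Bb–D–F — a G minor seventh chord.
The lowest note is D, the fifth of the chord, so this is second inversion (figured bass 4/3).

G minor seventh, second inversion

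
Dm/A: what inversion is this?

second inversion

Dm/A means D minor with A in the bass. A is the fifth of D minor (D–F–A), so this is second inversion.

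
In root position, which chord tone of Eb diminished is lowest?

In root position the root is lowest. For Eb diminished (Eb–Gb–Bbb) that is Eb.

Eb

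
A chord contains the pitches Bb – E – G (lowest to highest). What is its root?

E

Reordering Bb, E, G into stacked thirds gives E–G–Bb; the bottom of that stack, E, is the root.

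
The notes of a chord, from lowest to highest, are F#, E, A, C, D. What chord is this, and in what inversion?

D dominant ninth, first inversion

The distinct note names are F#, E, A, C, D. Stacked in thirds they read D–F#–A–C–E, which is a dominant ninth chord on D.
F# is the third of D dominant ninth; third in the bass means first inversion.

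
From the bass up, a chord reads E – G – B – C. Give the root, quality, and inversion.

C major seventh, first inversion

The distinct note names are E, G, B, C. Stacked in thirds they read C–E–G–B, which is a major seventh chord on C.
E is the third of C major seventh; third in the bass means first inversion (figured bass 6/5).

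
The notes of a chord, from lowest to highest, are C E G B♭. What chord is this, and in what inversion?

C dominant seventh, root position

The distinct note names are C, E, G, Bb. Stacked in thirds they read C–E–G–Bb, which is a dominant seventh chord on C.
The lowest note is C, the root of the chord, so this is root position (figured bass 7).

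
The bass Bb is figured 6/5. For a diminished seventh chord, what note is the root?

The figures 6/5 mean the third of the chord is in the bass. If Bb is the third of a diminished seventh chord, the root is G (chord tones G–Bb–Db–Fb).

G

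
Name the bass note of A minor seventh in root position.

The root of A minor seventh (A–C–E–G) is A; that is the bass in root position.

A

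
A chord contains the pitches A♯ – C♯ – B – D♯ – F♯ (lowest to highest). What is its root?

A#, C#, B, D#, F# are the tones of a B major ninth chord (B–D#–F#–A#–C#), making B the root.

B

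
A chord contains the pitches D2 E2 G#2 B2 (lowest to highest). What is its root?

E

The distinct letter names are D, E, G#, B. Arranged as a stack of thirds they read E–G#–B–D, so E is the root (an E dominant seventh chord).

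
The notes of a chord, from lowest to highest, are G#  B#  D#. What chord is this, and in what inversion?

The distinct note names are G#, B#, D#. Stacked in thirds they read G#–B#–D#, which is a major triad on G#.
With the root (G#) in the bass, the chord is in root position (figured bass 5/3).

G# major, root position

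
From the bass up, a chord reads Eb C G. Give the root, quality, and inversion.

C minor, first inversion

The pitch classes Eb, C, G arrange in thirds as C–Eb–G: a C minor triad.
The lowest note is Eb, the third of the chord, so this is first inversion (figured bass 6).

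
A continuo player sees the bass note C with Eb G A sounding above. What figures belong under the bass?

6/5

The notes C, Eb, G, A stack in thirds as A–C–Eb–G — an A half-diminished seventh chord. The bass C is the third, so this is first inversion: figured 6/5.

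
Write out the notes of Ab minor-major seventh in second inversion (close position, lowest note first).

Eb, G, Ab, Cb

Ab minor-major seventh is Ab–Cb–Eb–G. Second inversion puts the fifth (Eb) in the bass, with the remaining tones above: Eb, G, Ab, Cb.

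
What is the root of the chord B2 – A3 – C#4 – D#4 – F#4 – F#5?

B

B, A, C#, D#, F# are the tones of a B dominant ninth chord (B–D#–F#–A–C#), making B the root.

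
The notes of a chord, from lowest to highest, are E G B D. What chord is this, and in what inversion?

E minor seventh, root position

The distinct note names are E, G, B, D. Stacked in thirds they read E–G–B–D, which is a minor seventh chord on E.
With the root (E) in the bass, the chord is in root position (figured bass 7).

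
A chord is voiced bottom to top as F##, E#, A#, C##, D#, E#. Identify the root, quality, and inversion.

D# major ninth, first inversion

The distinct note names are F##, E#, A#, C##, D#. Stacked in thirds they read D#–F##–A#–C##–E#, which is a major ninth chord on D#.
The lowest note is F##, the third of the chord, so this is first inversion.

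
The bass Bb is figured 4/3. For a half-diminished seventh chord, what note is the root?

The figures 4/3 mean the fifth of the chord is in the bass. If Bb is the fifth of a half-diminished seventh chord, the root is E (chord tones E–G–Bb–D).

E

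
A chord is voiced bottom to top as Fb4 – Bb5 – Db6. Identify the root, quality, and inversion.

The distinct note names are Fb, Bb, Db. Stacked in thirds they read Bb–Db–Fb, which is a diminished triad on Bb.
With the fifth (Fb) in the bass, the chord is in second inversion (figured bass 6/4).

Bb diminished, second inversion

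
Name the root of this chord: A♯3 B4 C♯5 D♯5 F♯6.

Reordering A#, B, C#, D#, F# into stacked thirds gives B–D#–F#–A#–C#; the bottom of that stack, B, is the root.

B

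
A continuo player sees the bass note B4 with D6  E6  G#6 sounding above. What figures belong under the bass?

4/3

The notes B, D, E, G# stack in thirds as E–G#–B–D — an E dominant seventh chord. The bass B is the fifth, so this is second inversion: figured 4/3.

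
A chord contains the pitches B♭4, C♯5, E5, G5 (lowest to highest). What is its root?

Reordering Bb, C#, E, G into stacked thirds gives C#–E–G–Bb; the bottom of that stack, C#, is the root.

C#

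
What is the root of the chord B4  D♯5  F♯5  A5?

B

Reordering B, D#, F#, A into stacked thirds gives B–D#–F#–A; the bottom of that stack, B, is the root.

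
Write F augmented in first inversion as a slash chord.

Faug/A

First inversion of F augmented has the third (A) in the bass. As a slash chord: Faug/A.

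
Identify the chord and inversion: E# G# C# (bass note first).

Reducing to letter names: E#, G#, C#. These stack in thirds as C#–E#–G# — a C# major triad.
E# is the third of C# major; third in the bass means first inversion (figured bass 6).

C# major, first inversion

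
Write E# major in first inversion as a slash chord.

E#/G##

First inversion of E# major has the third (G##) in the bass. As a slash chord: E#/G##.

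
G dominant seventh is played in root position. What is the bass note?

The root of G dominant seventh (G–B–D–F) is G; that is the bass in root position.

G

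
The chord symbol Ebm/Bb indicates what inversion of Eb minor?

second inversion

Ebm/Bb means Eb minor with Bb in the bass. Bb is the fifth of Eb minor (Eb–Gb–Bb), so this is second inversion.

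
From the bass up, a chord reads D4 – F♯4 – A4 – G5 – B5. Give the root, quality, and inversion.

Reducing to letter names: D, F#, A, G, B. These stack in thirds as G–B–D–F#–A — a G major ninth chord.
The lowest note is D, the fifth of the chord, so this is second inversion.

G major ninth, second inversion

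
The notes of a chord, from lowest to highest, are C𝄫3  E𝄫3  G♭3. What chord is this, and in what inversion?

Reducing to letter names: Cbb, Ebb, Gb. These stack in thirds as Cbb–Ebb–Gb — a Cbb augmented triad.
With the root (Cbb) in the bass, the chord is in root position (figured bass 5/3).

Cbb augmented, root position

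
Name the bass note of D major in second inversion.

A

D major is D–F#–A. Second inversion places the fifth in the bass: A.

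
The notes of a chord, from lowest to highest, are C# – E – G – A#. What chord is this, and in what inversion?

A# diminished seventh, first inversion

The pitch classes C#, E, G, A# arrange in thirds as A#–C#–E–G: an A# diminished seventh chord.
C# is the third of A# diminished seventh; third in the bass means first inversion (figured bass 6/5).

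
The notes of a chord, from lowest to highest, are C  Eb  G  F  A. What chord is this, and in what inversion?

Reducing to letter names: C, Eb, G, F, A. These stack in thirds as F–A–C–Eb–G — an F dominant ninth chord.
The lowest note is C, the fifth of the chord, so this is second inversion.

F dominant ninth, second inversion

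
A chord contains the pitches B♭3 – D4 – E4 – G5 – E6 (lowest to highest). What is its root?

E

Reordering Bb, D, E, G into stacked thirds gives E–G–Bb–D; the bottom of that stack, E, is the root.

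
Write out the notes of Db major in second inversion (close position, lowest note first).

Db major is Db–F–Ab. Second inversion puts the fifth (Ab) in the bass, with the remaining tones above: Ab, Db, F.

Ab, Db, F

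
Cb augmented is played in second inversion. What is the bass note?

G

In second inversion the fifth is lowest. For Cb augmented (Cb–Eb–G) that is G.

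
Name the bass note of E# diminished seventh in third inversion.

D

The seventh of E# diminished seventh (E#–G#–B–D) is D; that is the bass in third inversion.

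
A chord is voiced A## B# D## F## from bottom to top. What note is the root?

Reordering A##, B#, D##, F## into stacked thirds gives B#–D##–F##–A##; the bottom of that stack, B#, is the root.

B#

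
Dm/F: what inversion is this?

Dm/F means D minor with F in the bass. F is the third of D minor (D–F–A), so this is first inversion.

first inversion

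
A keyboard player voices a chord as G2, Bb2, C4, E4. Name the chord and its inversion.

The pitch classes G, Bb, C, E arrange in thirds as C–E–G–Bb: a C dominant seventh chord.
With the fifth (G) in the bass, the chord is in second inversion (figured bass 4/3).

C dominant seventh, second inversion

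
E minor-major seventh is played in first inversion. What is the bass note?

G

E minor-major seventh is E–G–B–D#. First inversion places the third in the bass: G.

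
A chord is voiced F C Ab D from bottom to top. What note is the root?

Reordering F, C, Ab, D into stacked thirds gives D–F–Ab–C; the bottom of that stack, D, is the root.

D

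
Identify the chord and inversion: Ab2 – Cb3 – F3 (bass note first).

The pitch classes Ab, Cb, F arrange in thirds as F–Ab–Cb: an F diminished triad.
The lowest note is Ab, the third of the chord, so this is first inversion (figured bass 6).

F diminished, first inversion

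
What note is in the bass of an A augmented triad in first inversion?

C#

The third of A augmented (A–C#–E#) is C#; that is the bass in first inversion.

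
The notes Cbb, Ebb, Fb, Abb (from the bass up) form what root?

Fb

Reordering Cbb, Ebb, Fb, Abb into stacked thirds gives Fb–Abb–Cbb–Ebb; the bottom of that stack, Fb, is the root.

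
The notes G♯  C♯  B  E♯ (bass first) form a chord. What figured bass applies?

4/3

The notes G#, C#, B, E# stack in thirds as C#–E#–G#–B — a C# dominant seventh chord. The bass G# is the fifth, so this is second inversion: figured 4/3.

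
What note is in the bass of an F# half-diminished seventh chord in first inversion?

A

F# half-diminished seventh is F#–A–C–E. First inversion places the third in the bass: A.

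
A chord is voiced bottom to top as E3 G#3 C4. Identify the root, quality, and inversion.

The distinct note names are E, G#, C. Stacked in thirds they read C–E–G#, which is an augmented triad on C.
E is the third of C augmented; third in the bass means first inversion (figured bass 6).

C augmented, first inversion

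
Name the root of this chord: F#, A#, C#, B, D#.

F#, A#, C#, B, D# are the tones of a B major ninth chord (B–D#–F#–A#–C#), making B the root.

B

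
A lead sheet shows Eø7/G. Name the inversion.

Eø7/G means E half-diminished seventh with G in the bass. G is the third of E half-diminished seventh (E–G–Bb–D), so this is first inversion.

first inversion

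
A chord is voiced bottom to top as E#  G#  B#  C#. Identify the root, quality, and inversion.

Reducing to letter names: E#, G#, B#, C#. These stack in thirds as C#–E#–G#–B# — a C# major seventh chord.
E# is the third of C# major seventh; third in the bass means first inversion (figured bass 6/5).

C# major seventh, first inversion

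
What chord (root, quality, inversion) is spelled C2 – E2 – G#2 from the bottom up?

C augmented, root position

The pitch classes C, E, G# arrange in thirds as C–E–G#: a C augmented triad.
C is the root of C augmented; root in the bass means root position (figured bass 5/3).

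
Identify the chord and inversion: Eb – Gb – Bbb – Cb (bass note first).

Reducing to letter names: Eb, Gb, Bbb, Cb. These stack in thirds as Cb–Eb–Gb–Bbb — a Cb dominant seventh chord.
Eb is the third of Cb dominant seventh; third in the bass means first inversion (figured bass 6/5).

Cb dominant seventh, first inversion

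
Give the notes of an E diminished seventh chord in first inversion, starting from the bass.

G, Bb, Db, E

Spelling E diminished seventh: E–G–Bb–Db. In first inversion the third is bass, giving G, Bb, Db, E from the bottom.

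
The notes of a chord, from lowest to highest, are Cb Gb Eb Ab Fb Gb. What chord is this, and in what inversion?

The pitch classes Cb, Gb, Eb, Ab, Fb arrange in thirds as Fb–Ab–Cb–Eb–Gb: an Fb major ninth chord.
With the fifth (Cb) in the bass, the chord is in second inversion.

Fb major ninth, second inversion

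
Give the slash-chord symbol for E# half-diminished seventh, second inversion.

E#ø7/B

Second inversion of E# half-diminished seventh has the fifth (B) in the bass. As a slash chord: E#ø7/B.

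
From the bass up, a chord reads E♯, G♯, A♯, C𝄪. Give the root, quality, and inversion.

A# dominant seventh, second inversion

Reducing to letter names: E#, G#, A#, C##. These stack in thirds as A#–C##–E#–G# — an A# dominant seventh chord.
The lowest note is E#, the fifth of the chord, so this is second inversion (figured bass 4/3).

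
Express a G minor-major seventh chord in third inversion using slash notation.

Gm(maj7)/F#

Third inversion of G minor-major seventh has the seventh (F#) in the bass. As a slash chord: Gm(maj7)/F#.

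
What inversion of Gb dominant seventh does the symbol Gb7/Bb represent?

first inversion

Gb7/Bb means Gb dominant seventh with Bb in the bass. Bb is the third of Gb dominant seventh (Gb–Bb–Db–Fb), so this is first inversion.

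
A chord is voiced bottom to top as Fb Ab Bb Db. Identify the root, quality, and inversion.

Bb half-diminished seventh, second inversion

Reducing to letter names: Fb, Ab, Bb, Db. These stack in thirds as Bb–Db–Fb–Ab — a Bb half-diminished seventh chord.
Fb is the fifth of Bb half-diminished seventh; fifth in the bass means second inversion (figured bass 4/3).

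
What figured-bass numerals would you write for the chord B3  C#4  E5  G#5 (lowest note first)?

4/2

The notes B, C#, E, G# stack in thirds as C#–E–G#–B — a C# minor seventh chord. The bass B is the seventh, so this is third inversion: figured 4/2.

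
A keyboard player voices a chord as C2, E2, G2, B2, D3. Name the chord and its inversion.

C major ninth, root position

Reducing to letter names: C, E, G, B, D. These stack in thirds as C–E–G–B–D — a C major ninth chord.
With the root (C) in the bass, the chord is in root position.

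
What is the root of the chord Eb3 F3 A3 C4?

F

Eb, F, A, C are the tones of an F dominant seventh chord (F–A–C–Eb), making F the root.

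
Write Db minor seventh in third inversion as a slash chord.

Dbm7/Cb

Third inversion of Db minor seventh has the seventh (Cb) in the bass. As a slash chord: Dbm7/Cb.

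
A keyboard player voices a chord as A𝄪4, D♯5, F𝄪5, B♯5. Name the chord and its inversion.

Reducing to letter names: A##, D#, F##, B#. These stack in thirds as B#–D#–F##–A## — a B# minor-major seventh chord.
With the seventh (A##) in the bass, the chord is in third inversion (figured bass 4/2).

B# minor-major seventh, third inversion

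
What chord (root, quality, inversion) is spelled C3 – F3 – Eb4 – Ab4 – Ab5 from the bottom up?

F minor seventh, second inversion

The pitch classes C, F, Eb, Ab arrange in thirds as F–Ab–C–Eb: an F minor seventh chord.
C is the fifth of F minor seventh; fifth in the bass means second inversion (figured bass 4/3).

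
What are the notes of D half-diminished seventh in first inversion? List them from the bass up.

F, Ab, C, D

D half-diminished seventh is D–F–Ab–C. First inversion puts the third (F) in the bass, with the remaining tones above: F, Ab, C, D.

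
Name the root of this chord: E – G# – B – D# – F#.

E

Reordering E, G#, B, D#, F# into stacked thirds gives E–G#–B–D#–F#; the bottom of that stack, E, is the root.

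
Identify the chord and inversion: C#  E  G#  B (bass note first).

C# minor seventh, root position

The distinct note names are C#, E, G#, B. Stacked in thirds they read C#–E–G#–B, which is a minor seventh chord on C#.
With the root (C#) in the bass, the chord is in root position (figured bass 7).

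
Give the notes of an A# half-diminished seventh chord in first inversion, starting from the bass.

C#, E, G#, A#

The chord tones are A#–C#–E–G#. With the third (C#) lowest for first inversion: C#, E, G#, A#.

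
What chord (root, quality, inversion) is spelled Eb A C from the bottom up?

A diminished, second inversion

Reducing to letter names: Eb, A, C. These stack in thirds as A–C–Eb — an A diminished triad.
With the fifth (Eb) in the bass, the chord is in second inversion (figured bass 6/4).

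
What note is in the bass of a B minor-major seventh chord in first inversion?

In first inversion the third is lowest. For B minor-major seventh (B–D–F#–A#) that is D.

D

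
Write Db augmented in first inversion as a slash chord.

Dbaug/F

First inversion of Db augmented has the third (F) in the bass. As a slash chord: Dbaug/F.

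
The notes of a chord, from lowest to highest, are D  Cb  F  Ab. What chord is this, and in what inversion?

D diminished seventh, root position

Reducing to letter names: D, Cb, F, Ab. These stack in thirds as D–F–Ab–Cb — a D diminished seventh chord.
The lowest note is D, the root of the chord, so this is root position (figured bass 7).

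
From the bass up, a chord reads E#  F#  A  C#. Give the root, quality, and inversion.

F# minor-major seventh, third inversion

The pitch classes E#, F#, A, C# arrange in thirds as F#–A–C#–E#: an F# minor-major seventh chord.
The lowest note is E#, the seventh of the chord, so this is third inversion (figured bass 4/2).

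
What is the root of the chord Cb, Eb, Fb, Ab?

The distinct letter names are Cb, Eb, Fb, Ab. Arranged as a stack of thirds they read Fb–Ab–Cb–Eb, so Fb is the root (an Fb major seventh chord).

Fb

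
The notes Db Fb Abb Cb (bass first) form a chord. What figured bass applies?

7

The notes Db, Fb, Abb, Cb stack in thirds as Db–Fb–Abb–Cb — a Db half-diminished seventh chord. The bass Db is the root, so this is root position: figured 7.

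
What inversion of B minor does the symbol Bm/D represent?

Bm/D means B minor with D in the bass. D is the third of B minor (B–D–F#), so this is first inversion.

first inversion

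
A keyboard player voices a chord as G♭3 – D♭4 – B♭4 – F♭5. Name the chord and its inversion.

Gb dominant seventh, root position

The distinct note names are Gb, Db, Bb, Fb. Stacked in thirds they read Gb–Bb–Db–Fb, which is a dominant seventh chord on Gb.
With the root (Gb) in the bass, the chord is in root position (figured bass 7).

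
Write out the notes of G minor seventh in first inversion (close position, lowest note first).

Bb, D, F, G

The chord tones are G–Bb–D–F. With the third (Bb) lowest for first inversion: Bb, D, F, G.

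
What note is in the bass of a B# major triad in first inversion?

In first inversion the third is lowest. For B# major (B#–D##–F##) that is D##.

D##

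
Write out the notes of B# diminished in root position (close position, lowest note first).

The chord tones are B#–D#–F#. With the root (B#) lowest for root position: B#, D#, F#.

B#, D#, F#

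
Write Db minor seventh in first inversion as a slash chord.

First inversion of Db minor seventh has the third (Fb) in the bass. As a slash chord: Dbm7/Fb.

Dbm7/Fb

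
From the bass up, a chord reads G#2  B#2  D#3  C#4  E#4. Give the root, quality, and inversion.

Reducing to letter names: G#, B#, D#, C#, E#. These stack in thirds as C#–E#–G#–B#–D# — a C# major ninth chord.
With the fifth (G#) in the bass, the chord is in second inversion.

C# major ninth, second inversion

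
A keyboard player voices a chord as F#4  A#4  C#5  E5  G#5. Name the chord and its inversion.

F# dominant ninth, root position

The pitch classes F#, A#, C#, E, G# arrange in thirds as F#–A#–C#–E–G#: an F# dominant ninth chord.
With the root (F#) in the bass, the chord is in root position.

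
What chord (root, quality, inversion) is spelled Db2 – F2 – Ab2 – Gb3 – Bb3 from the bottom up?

Gb major ninth, second inversion

The distinct note names are Db, F, Ab, Gb, Bb. Stacked in thirds they read Gb–Bb–Db–F–Ab, which is a major ninth chord on Gb.
Db is the fifth of Gb major ninth; fifth in the bass means second inversion.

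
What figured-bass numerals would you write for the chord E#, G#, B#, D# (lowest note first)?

7

The notes E#, G#, B#, D# stack in thirds as E#–G#–B#–D# — an E# minor seventh chord. The bass E# is the root, so this is root position: figured 7.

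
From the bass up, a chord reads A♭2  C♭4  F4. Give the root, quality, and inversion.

F diminished, first inversion

The pitch classes Ab, Cb, F arrange in thirds as F–Ab–Cb: an F diminished triad.
The lowest note is Ab, the third of the chord, so this is first inversion (figured bass 6).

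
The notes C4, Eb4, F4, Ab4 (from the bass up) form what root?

Reordering C, Eb, F, Ab into stacked thirds gives F–Ab–C–Eb; the bottom of that stack, F, is the root.

F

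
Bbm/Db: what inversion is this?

Bbm/Db means Bb minor with Db in the bass. Db is the third of Bb minor (Bb–Db–F), so this is first inversion.

first inversion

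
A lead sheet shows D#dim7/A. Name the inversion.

D#dim7/A means D# diminished seventh with A in the bass. A is the fifth of D# diminished seventh (D#–F#–A–C), so this is second inversion.

second inversion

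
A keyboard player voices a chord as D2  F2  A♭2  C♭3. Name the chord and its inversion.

The distinct note names are D, F, Ab, Cb. Stacked in thirds they read D–F–Ab–Cb, which is a diminished seventh chord on D.
With the root (D) in the bass, the chord is in root position (figured bass 7).

D diminished seventh, root position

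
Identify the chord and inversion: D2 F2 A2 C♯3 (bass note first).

Reducing to letter names: D, F, A, C#. These stack in thirds as D–F–A–C# — a D minor-major seventh chord.
With the root (D) in the bass, the chord is in root position (figured bass 7).

D minor-major seventh, root position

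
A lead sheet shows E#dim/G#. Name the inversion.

first inversion

E#dim/G# means E# diminished with G# in the bass. G# is the third of E# diminished (E#–G#–B), so this is first inversion.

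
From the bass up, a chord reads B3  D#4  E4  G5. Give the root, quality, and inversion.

The distinct note names are B, D#, E, G. Stacked in thirds they read E–G–B–D#, which is a minor-major seventh chord on E.
The lowest note is B, the fifth of the chord, so this is second inversion (figured bass 4/3).

E minor-major seventh, second inversion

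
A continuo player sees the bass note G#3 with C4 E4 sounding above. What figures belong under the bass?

The notes G#, C, E stack in thirds as C–E–G# — a C augmented triad. The bass G# is the fifth, so this is second inversion: figured 6/4.

6/4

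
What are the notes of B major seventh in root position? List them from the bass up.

The chord tones are B–D#–F#–A#. With the root (B) lowest for root position: B, D#, F#, A#.

B, D#, F#, A#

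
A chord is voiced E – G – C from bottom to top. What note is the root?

The distinct letter names are E, G, C. Arranged as a stack of thirds they read C–E–G, so C is the root (a C major triad).

C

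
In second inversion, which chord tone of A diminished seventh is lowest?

Eb

A diminished seventh is A–C–Eb–Gb. Second inversion places the fifth in the bass: Eb.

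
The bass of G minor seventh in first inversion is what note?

Bb

G minor seventh is G–Bb–D–F. First inversion places the third in the bass: Bb.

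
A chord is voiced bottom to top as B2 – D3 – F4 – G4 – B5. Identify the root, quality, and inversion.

G dominant seventh, first inversion

The distinct note names are B, D, F, G. Stacked in thirds they read G–B–D–F, which is a dominant seventh chord on G.
B is the third of G dominant seventh; third in the bass means first inversion (figured bass 6/5).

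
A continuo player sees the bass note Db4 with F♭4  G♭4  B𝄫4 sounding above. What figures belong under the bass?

4/3

The notes Db, Fb, Gb, Bbb stack in thirds as Gb–Bbb–Db–Fb — a Gb minor seventh chord. The bass Db is the fifth, so this is second inversion: figured 4/3.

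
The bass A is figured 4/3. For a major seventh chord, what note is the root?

D

The figures 4/3 mean the fifth of the chord is in the bass. If A is the fifth of a major seventh chord, the root is D (chord tones D–F#–A–C#).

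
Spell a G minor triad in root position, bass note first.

G minor is G–Bb–D. Root position puts the root (G) in the bass, with the remaining tones above: G, Bb, D.

G, Bb, D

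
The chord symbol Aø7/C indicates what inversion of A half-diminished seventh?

Aø7/C means A half-diminished seventh with C in the bass. C is the third of A half-diminished seventh (A–C–Eb–G), so this is first inversion.

first inversion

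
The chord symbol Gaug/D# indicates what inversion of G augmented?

Gaug/D# means G augmented with D# in the bass. D# is the fifth of G augmented (G–B–D#), so this is second inversion.

second inversion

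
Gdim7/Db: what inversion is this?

second inversion

Gdim7/Db means G diminished seventh with Db in the bass. Db is the fifth of G diminished seventh (G–Bb–Db–Fb), so this is second inversion.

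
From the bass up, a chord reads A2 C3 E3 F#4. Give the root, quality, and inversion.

The distinct note names are A, C, E, F#. Stacked in thirds they read F#–A–C–E, which is a half-diminished seventh chord on F#.
With the third (A) in the bass, the chord is in first inversion (figured bass 6/5).

F# half-diminished seventh, first inversion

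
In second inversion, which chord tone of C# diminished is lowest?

In second inversion the fifth is lowest. For C# diminished (C#–E–G) that is G.

G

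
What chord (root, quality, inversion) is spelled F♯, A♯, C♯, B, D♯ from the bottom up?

B major ninth, second inversion

Reducing to letter names: F#, A#, C#, B, D#. These stack in thirds as B–D#–F#–A#–C# — a B major ninth chord.
The lowest note is F#, the fifth of the chord, so this is second inversion.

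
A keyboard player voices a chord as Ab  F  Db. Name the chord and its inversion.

Db major, second inversion

The distinct note names are Ab, F, Db. Stacked in thirds they read Db–F–Ab, which is a major triad on Db.
The lowest note is Ab, the fifth of the chord, so this is second inversion (figured bass 6/4).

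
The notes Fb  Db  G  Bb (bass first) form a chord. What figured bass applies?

4/2

The notes Fb, Db, G, Bb stack in thirds as G–Bb–Db–Fb — a G diminished seventh chord. The bass Fb is the seventh, so this is third inversion: figured 4/2.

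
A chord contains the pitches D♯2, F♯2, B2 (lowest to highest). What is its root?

B

The distinct letter names are D#, F#, B. Arranged as a stack of thirds they read B–D#–F#, so B is the root (a B major triad).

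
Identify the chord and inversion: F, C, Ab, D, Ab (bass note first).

D half-diminished seventh, first inversion

The pitch classes F, C, Ab, D arrange in thirds as D–F–Ab–C: a D half-diminished seventh chord.
F is the third of D half-diminished seventh; third in the bass means first inversion (figured bass 6/5).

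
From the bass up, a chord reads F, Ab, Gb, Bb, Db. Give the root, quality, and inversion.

Gb major ninth, third inversion

The pitch classes F, Ab, Gb, Bb, Db arrange in thirds as Gb–Bb–Db–F–Ab: a Gb major ninth chord.
F is the seventh of Gb major ninth; seventh in the bass means third inversion.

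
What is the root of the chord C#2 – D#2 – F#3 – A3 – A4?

D#

Reordering C#, D#, F#, A into stacked thirds gives D#–F#–A–C#; the bottom of that stack, D#, is the root.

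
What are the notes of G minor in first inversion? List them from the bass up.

Bb, D, G

Spelling G minor: G–Bb–D. In first inversion the third is bass, giving Bb, D, G from the bottom.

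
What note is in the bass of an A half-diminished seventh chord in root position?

A

The root of A half-diminished seventh (A–C–Eb–G) is A; that is the bass in root position.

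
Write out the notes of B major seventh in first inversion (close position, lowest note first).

D#, F#, A#, B

Spelling B major seventh: B–D#–F#–A#. In first inversion the third is bass, giving D#, F#, A#, B from the bottom.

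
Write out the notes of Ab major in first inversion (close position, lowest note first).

Ab major is Ab–C–Eb. First inversion puts the third (C) in the bass, with the remaining tones above: C, Eb, Ab.

C, Eb, Ab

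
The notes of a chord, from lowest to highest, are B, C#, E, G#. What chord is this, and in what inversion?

C# minor seventh, third inversion

Reducing to letter names: B, C#, E, G#. These stack in thirds as C#–E–G#–B — a C# minor seventh chord.
The lowest note is B, the seventh of the chord, so this is third inversion (figured bass 4/2).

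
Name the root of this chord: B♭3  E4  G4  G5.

E

Reordering Bb, E, G into stacked thirds gives E–G–Bb; the bottom of that stack, E, is the root.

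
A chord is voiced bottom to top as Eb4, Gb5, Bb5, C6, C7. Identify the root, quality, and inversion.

The distinct note names are Eb, Gb, Bb, C. Stacked in thirds they read C–Eb–Gb–Bb, which is a half-diminished seventh chord on C.
The lowest note is Eb, the third of the chord, so this is first inversion (figured bass 6/5).

C half-diminished seventh, first inversion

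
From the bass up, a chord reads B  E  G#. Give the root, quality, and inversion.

E major, second inversion

Reducing to letter names: B, E, G#. These stack in thirds as E–G#–B — an E major triad.
With the fifth (B) in the bass, the chord is in second inversion (figured bass 6/4).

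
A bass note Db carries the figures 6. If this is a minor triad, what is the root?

Bb

The figures 6 mean the third of the chord is in the bass. If Db is the third of a minor triad, the root is Bb (chord tones Bb–Db–F).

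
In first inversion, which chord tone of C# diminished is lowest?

C# diminished is C#–E–G. First inversion places the third in the bass: E.

E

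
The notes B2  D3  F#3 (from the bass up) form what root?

B

B, D, F# are the tones of a B minor triad (B–D–F#), making B the root.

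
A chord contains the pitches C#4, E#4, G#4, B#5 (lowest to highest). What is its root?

The distinct letter names are C#, E#, G#, B#. Arranged as a stack of thirds they read C#–E#–G#–B#, so C# is the root (a C# major seventh chord).

C#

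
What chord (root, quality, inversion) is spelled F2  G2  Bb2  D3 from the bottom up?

The distinct note names are F, G, Bb, D. Stacked in thirds they read G–Bb–D–F, which is a minor seventh chord on G.
With the seventh (F) in the bass, the chord is in third inversion (figured bass 4/2).

G minor seventh, third inversion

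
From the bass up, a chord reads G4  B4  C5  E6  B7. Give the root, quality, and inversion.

C major seventh, second inversion

The distinct note names are G, B, C, E. Stacked in thirds they read C–E–G–B, which is a major seventh chord on C.
With the fifth (G) in the bass, the chord is in second inversion (figured bass 4/3).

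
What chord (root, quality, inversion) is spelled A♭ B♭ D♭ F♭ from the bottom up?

Bb half-diminished seventh, third inversion

The distinct note names are Ab, Bb, Db, Fb. Stacked in thirds they read Bb–Db–Fb–Ab, which is a half-diminished seventh chord on Bb.
Ab is the seventh of Bb half-diminished seventh; seventh in the bass means third inversion (figured bass 4/2).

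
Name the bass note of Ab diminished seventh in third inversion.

Ab diminished seventh is Ab–Cb–Ebb–Gbb. Third inversion places the seventh in the bass: Gbb.

Gbb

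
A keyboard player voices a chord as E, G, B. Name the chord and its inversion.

E minor, root position

Reducing to letter names: E, G, B. These stack in thirds as E–G–B — an E minor triad.
With the root (E) in the bass, the chord is in root position (figured bass 5/3).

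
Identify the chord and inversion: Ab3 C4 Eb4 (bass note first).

Ab major, root position

The distinct note names are Ab, C, Eb. Stacked in thirds they read Ab–C–Eb, which is a major triad on Ab.
With the root (Ab) in the bass, the chord is in root position (figured bass 5/3).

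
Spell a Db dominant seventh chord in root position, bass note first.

Db, F, Ab, Cb

The chord tones are Db–F–Ab–Cb. With the root (Db) lowest for root position: Db, F, Ab, Cb.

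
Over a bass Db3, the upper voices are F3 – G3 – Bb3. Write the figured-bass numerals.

The notes Db, F, G, Bb stack in thirds as G–Bb–Db–F — a G half-diminished seventh chord. The bass Db is the fifth, so this is second inversion: figured 4/3.

4/3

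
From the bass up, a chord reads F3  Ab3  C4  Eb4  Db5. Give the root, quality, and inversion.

Db major ninth, first inversion

The pitch classes F, Ab, C, Eb, Db arrange in thirds as Db–F–Ab–C–Eb: a Db major ninth chord.
F is the third of Db major ninth; third in the bass means first inversion.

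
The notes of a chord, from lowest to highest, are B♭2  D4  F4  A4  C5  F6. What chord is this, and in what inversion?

Bb major ninth, root position

The distinct note names are Bb, D, F, A, C. Stacked in thirds they read Bb–D–F–A–C, which is a major ninth chord on Bb.
The lowest note is Bb, the root of the chord, so this is root position.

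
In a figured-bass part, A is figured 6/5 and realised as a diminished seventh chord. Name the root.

The figures 6/5 mean the third of the chord is in the bass. If A is the third of a diminished seventh chord, the root is F# (chord tones F#–A–C–Eb).

F#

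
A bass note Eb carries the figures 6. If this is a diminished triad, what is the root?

The figures 6 mean the third of the chord is in the bass. If Eb is the third of a diminished triad, the root is C (chord tones C–Eb–Gb).

C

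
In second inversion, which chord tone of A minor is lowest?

A minor is A–C–E. Second inversion places the fifth in the bass: E.

E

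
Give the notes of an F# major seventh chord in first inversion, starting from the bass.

A#, C#, E#, F#

Spelling F# major seventh: F#–A#–C#–E#. In first inversion the third is bass, giving A#, C#, E#, F# from the bottom.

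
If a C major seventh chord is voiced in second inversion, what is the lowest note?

G

C major seventh is C–E–G–B. Second inversion places the fifth in the bass: G.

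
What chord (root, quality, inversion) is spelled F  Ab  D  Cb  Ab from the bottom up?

D diminished seventh, first inversion

Reducing to letter names: F, Ab, D, Cb. These stack in thirds as D–F–Ab–Cb — a D diminished seventh chord.
With the third (F) in the bass, the chord is in first inversion (figured bass 6/5).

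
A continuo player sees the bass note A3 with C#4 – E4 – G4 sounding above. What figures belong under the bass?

7

The notes A, C#, E, G stack in thirds as A–C#–E–G — an A dominant seventh chord. The bass A is the root, so this is root position: figured 7.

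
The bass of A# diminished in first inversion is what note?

The third of A# diminished (A#–C#–E) is C#; that is the bass in first inversion.

C#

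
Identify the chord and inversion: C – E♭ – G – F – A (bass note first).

F dominant ninth, second inversion

Reducing to letter names: C, Eb, G, F, A. These stack in thirds as F–A–C–Eb–G — an F dominant ninth chord.
The lowest note is C, the fifth of the chord, so this is second inversion.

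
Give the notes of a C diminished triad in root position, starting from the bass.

C, Eb, Gb

The chord tones are C–Eb–Gb. With the root (C) lowest for root position: C, Eb, Gb.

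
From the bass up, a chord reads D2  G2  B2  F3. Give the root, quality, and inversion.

G dominant seventh, second inversion

The distinct note names are D, G, B, F. Stacked in thirds they read G–B–D–F, which is a dominant seventh chord on G.
D is the fifth of G dominant seventh; fifth in the bass means second inversion (figured bass 4/3).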